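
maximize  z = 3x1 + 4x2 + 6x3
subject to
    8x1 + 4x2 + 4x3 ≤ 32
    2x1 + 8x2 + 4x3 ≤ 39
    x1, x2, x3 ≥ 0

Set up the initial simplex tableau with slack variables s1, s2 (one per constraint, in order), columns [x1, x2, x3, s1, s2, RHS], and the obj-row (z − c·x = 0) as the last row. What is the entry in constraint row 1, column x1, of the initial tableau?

Constraint 1 has coefficient 8 on x1.

8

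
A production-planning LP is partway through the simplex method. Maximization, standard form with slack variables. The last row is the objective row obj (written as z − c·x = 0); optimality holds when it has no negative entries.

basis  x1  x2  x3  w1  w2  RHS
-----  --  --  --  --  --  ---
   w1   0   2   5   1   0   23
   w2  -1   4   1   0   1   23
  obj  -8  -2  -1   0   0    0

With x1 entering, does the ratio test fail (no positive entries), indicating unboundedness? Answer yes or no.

yes

Every constraint-row entry in column x1 is ≤ 0, so increasing x1 is unbounded.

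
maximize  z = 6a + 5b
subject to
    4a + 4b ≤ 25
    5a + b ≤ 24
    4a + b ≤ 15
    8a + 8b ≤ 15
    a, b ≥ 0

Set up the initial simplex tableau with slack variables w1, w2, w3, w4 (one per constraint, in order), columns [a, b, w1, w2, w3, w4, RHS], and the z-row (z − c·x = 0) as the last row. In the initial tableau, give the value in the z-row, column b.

-5

The z-row carries the negated objective coefficients: the b entry is -5.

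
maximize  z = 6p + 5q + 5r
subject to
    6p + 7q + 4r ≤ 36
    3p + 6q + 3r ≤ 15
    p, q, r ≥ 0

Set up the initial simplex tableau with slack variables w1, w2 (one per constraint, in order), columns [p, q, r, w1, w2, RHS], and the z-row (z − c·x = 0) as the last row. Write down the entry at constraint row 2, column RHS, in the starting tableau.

The RHS of constraint 2 is b_2 = 15.

15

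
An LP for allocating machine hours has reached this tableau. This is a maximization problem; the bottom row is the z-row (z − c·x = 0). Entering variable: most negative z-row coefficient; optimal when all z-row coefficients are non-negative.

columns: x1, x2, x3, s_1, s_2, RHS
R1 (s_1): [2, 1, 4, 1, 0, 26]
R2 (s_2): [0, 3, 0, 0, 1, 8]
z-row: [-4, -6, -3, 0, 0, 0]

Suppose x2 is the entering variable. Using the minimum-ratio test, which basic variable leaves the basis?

Column x2 entries and ratios — s_1: 26/1 = 26; s_2: 8/3 = 8/3.
Smallest ratio is 8/3 in the row of s_2, so s_2 leaves.

s_2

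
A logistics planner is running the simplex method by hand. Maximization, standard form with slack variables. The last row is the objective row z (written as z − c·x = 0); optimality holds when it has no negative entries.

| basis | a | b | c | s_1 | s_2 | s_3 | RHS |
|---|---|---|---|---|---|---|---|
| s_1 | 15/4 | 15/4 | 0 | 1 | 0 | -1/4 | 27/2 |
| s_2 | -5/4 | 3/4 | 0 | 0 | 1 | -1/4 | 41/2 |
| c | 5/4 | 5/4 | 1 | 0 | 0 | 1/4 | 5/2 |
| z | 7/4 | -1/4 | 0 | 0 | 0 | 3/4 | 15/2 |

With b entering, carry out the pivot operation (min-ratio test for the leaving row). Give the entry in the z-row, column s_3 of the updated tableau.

Ratio test on column b — row 1: (27/2)/(15/4) = 18/5; row 2: (41/2)/(3/4) = 82/3; row 3: (5/2)/(5/4) = 2. Minimum is 2 at row 3 (c leaves); pivot element 5/4.
Divide row 3 by 5/4; eliminate column b from the other rows.
z-row update in column s_3: 3/4 − (-1/4)·(1/5) = 4/5.

4/5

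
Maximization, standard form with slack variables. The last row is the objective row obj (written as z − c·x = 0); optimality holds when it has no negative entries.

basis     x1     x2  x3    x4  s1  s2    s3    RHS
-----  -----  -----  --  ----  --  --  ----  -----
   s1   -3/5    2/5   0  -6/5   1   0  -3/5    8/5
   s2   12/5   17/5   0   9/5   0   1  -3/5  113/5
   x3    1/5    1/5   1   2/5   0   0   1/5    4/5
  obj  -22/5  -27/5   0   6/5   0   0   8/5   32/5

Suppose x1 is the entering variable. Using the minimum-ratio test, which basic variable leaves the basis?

Column x1 entries and ratios — s1: -3/5 ≤ 0, skip; s2: (113/5)/(12/5) = 113/12; x3: (4/5)/(1/5) = 4.
Smallest ratio is 4 in the row of x3, so x3 leaves.

x3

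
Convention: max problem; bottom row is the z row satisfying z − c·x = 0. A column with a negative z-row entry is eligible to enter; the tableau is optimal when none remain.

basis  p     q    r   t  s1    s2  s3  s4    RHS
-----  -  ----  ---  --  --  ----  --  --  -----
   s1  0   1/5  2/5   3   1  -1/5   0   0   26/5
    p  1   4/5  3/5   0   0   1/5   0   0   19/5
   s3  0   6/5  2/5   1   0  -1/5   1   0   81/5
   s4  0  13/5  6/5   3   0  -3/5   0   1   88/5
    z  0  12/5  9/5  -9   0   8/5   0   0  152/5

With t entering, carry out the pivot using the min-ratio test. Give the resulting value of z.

46

Ratio test on column t — row 1: (26/5)/3 = 26/15; row 2: entry 0 ≤ 0; row 3: (81/5)/1 = 81/5; row 4: (88/5)/3 = 88/15. Minimum is 26/15 at row 1 (s1 leaves); pivot element 3.
Pivot on row 1; the z-row RHS becomes 152/5 − (-9)·(26/15) = 46.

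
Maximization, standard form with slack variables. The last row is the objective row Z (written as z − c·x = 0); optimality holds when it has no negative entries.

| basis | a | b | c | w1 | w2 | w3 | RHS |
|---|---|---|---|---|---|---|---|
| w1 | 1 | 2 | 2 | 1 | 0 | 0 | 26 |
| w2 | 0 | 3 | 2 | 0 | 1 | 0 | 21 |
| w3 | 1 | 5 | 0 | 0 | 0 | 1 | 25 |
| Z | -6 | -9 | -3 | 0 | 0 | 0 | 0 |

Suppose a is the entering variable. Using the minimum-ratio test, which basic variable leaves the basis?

Column a entries and ratios — w1: 26/1 = 26; w2: 0 ≤ 0, skip; w3: 25/1 = 25.
Smallest ratio is 25 in the row of w3, so w3 leaves.

w3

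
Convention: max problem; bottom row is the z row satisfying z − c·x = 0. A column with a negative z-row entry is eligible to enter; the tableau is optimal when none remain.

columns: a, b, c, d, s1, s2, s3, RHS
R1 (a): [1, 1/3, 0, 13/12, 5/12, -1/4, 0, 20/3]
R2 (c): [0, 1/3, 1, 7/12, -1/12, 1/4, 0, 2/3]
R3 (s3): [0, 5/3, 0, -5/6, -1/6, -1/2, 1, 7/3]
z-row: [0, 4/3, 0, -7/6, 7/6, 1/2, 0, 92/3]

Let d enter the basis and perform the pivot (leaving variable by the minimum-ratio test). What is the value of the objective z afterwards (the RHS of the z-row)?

Ratio test on column d — row 1: (20/3)/(13/12) = 80/13; row 2: (2/3)/(7/12) = 8/7; row 3: entry -5/6 ≤ 0. Minimum is 8/7 at row 2 (c leaves); pivot element 7/12.
Pivot on row 2; the z-row RHS becomes 92/3 − (-7/6)·(8/7) = 32.

32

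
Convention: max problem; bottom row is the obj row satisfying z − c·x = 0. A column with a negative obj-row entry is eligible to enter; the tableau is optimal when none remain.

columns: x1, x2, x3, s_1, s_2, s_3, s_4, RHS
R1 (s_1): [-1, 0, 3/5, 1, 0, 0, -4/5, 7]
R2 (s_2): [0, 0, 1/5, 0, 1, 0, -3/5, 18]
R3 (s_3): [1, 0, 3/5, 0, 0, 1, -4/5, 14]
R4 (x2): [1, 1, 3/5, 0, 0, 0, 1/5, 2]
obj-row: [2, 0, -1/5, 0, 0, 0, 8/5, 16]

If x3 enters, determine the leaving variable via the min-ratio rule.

x2

Column x3 entries and ratios — s_1: 7/(3/5) = 35/3; s_2: 18/(1/5) = 90; s_3: 14/(3/5) = 70/3; x2: 2/(3/5) = 10/3.
Smallest ratio is 10/3 in the row of x2, so x2 leaves.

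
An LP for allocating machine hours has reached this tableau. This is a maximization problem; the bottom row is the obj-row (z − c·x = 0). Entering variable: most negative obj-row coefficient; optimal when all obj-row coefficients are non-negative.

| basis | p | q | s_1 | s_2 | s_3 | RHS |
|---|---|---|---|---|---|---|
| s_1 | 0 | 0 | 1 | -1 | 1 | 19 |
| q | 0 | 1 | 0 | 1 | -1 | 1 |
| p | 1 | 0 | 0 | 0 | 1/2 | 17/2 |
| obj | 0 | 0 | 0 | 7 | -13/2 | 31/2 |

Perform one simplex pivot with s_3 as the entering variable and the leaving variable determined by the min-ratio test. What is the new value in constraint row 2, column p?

2

Ratio test on column s_3 — row 1: 19/1 = 19; row 2: entry -1 ≤ 0; row 3: (17/2)/(1/2) = 17. Minimum is 17 at row 3 (p leaves); pivot element 1/2.
Divide row 3 by 1/2; eliminate column s_3 from the other rows.
Row 2 update in column p: 0 − (-1)·2 = 2.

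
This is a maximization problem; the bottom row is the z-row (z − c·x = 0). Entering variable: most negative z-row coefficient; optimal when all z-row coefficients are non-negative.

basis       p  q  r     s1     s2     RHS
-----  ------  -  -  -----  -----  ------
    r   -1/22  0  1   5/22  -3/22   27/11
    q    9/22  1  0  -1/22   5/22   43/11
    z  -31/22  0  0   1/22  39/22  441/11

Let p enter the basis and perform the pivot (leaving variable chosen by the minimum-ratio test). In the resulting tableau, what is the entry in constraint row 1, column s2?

-1/9

Ratio test on column p — row 1: entry -1/22 ≤ 0; row 2: (43/11)/(9/22) = 86/9. Minimum is 86/9 at row 2 (q leaves); pivot element 9/22.
Divide row 2 by 9/22; eliminate column p from the other rows.
Row 1 update in column s2: -3/22 − (-1/22)·(5/9) = -1/9.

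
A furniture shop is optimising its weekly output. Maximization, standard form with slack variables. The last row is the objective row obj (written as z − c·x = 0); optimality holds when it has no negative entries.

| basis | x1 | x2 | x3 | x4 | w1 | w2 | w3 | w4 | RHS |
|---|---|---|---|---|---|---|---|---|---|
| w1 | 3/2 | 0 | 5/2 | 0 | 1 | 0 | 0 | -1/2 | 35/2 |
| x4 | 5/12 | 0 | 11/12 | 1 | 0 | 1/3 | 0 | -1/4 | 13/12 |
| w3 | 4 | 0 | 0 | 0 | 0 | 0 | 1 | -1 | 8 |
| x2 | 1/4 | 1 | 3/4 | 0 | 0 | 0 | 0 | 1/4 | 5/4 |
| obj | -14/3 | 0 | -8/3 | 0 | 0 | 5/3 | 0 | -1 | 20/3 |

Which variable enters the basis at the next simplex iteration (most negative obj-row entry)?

Negative obj-row entries: x1: -14/3, x3: -8/3, w4: -1.
The most negative is -14/3 in column x1, so x1 enters.

x1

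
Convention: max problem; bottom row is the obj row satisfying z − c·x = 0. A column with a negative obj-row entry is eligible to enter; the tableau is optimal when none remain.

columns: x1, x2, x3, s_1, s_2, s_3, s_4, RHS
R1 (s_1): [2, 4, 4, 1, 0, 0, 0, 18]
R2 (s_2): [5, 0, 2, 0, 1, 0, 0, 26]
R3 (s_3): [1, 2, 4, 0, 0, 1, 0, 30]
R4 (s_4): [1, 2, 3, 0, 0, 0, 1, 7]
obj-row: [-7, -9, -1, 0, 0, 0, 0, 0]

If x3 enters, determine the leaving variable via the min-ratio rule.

Column x3 entries and ratios — s_1: 18/4 = 9/2; s_2: 26/2 = 13; s_3: 30/4 = 15/2; s_4: 7/3 = 7/3.
Smallest ratio is 7/3 in the row of s_4, so s_4 leaves.

s_4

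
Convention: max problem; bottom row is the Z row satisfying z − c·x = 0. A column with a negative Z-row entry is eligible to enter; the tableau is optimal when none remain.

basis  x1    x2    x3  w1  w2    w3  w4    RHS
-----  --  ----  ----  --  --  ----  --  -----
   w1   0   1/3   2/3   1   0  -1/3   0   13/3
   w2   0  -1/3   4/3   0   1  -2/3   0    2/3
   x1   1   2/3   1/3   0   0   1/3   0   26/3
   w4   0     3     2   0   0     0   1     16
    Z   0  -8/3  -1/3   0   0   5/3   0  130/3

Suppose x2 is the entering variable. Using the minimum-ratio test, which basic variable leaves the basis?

Column x2 entries and ratios — w1: (13/3)/(1/3) = 13; w2: -1/3 ≤ 0, skip; x1: (26/3)/(2/3) = 13; w4: 16/3 = 16/3.
Smallest ratio is 16/3 in the row of w4, so w4 leaves.

w4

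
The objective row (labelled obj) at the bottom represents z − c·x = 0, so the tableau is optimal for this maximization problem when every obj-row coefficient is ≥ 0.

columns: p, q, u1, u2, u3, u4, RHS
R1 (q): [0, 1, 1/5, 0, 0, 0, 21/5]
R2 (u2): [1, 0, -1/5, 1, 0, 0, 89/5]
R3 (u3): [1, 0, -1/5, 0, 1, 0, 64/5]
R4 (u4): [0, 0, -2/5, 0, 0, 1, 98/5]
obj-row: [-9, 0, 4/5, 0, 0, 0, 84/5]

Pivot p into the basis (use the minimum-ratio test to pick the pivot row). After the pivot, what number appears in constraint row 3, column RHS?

64/5

Ratio test on column p — row 1: entry 0 ≤ 0; row 2: (89/5)/1 = 89/5; row 3: (64/5)/1 = 64/5; row 4: entry 0 ≤ 0. Minimum is 64/5 at row 3 (u3 leaves); pivot element 1.
Divide row 3 by 1; eliminate column p from the other rows.
In the new row 3, the RHS entry is the old entry divided by the pivot: (64/5)/1 = 64/5.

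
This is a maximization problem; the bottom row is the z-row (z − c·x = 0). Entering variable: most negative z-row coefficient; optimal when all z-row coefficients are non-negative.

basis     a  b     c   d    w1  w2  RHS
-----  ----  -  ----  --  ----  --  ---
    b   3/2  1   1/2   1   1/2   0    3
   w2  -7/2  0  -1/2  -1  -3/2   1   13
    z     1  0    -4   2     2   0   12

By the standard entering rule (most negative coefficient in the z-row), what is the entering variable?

c

Negative z-row entries: c: -4.
The most negative is -4 in column c, so c enters.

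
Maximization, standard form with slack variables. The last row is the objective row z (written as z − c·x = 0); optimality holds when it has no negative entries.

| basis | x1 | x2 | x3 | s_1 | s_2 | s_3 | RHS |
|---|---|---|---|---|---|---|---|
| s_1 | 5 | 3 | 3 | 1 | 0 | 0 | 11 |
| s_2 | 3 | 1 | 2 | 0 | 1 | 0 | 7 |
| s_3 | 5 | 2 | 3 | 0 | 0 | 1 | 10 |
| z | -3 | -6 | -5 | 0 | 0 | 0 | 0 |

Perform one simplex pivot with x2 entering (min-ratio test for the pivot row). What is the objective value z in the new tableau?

22

Ratio test on column x2 — row 1: 11/3 = 11/3; row 2: 7/1 = 7; row 3: 10/2 = 5. Minimum is 11/3 at row 1 (s_1 leaves); pivot element 3.
Pivot on row 1; the z-row RHS becomes 0 − (-6)·(11/3) = 22.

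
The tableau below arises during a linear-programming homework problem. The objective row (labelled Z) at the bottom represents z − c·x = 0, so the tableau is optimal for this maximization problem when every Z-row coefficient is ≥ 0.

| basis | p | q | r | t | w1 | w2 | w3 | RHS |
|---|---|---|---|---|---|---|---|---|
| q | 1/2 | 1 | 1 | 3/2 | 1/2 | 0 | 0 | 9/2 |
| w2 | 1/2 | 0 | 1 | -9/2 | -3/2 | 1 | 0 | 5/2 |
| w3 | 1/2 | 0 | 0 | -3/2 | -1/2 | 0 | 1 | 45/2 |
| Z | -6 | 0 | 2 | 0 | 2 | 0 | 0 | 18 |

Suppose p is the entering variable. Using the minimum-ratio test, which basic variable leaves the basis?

w2

Column p entries and ratios — q: (9/2)/(1/2) = 9; w2: (5/2)/(1/2) = 5; w3: (45/2)/(1/2) = 45.
Smallest ratio is 5 in the row of w2, so w2 leaves.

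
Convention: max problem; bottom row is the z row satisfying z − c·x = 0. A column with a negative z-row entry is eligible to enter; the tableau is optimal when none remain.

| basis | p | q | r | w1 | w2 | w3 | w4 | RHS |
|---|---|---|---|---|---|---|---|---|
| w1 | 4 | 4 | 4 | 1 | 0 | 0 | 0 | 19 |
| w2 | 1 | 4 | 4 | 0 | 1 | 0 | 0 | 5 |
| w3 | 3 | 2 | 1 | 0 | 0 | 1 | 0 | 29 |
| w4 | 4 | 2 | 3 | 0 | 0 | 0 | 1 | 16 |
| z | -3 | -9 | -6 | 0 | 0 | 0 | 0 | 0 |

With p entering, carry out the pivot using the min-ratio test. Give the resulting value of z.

Ratio test on column p — row 1: 19/4 = 19/4; row 2: 5/1 = 5; row 3: 29/3 = 29/3; row 4: 16/4 = 4. Minimum is 4 at row 4 (w4 leaves); pivot element 4.
Pivot on row 4; the z-row RHS becomes 0 − (-3)·4 = 12.

12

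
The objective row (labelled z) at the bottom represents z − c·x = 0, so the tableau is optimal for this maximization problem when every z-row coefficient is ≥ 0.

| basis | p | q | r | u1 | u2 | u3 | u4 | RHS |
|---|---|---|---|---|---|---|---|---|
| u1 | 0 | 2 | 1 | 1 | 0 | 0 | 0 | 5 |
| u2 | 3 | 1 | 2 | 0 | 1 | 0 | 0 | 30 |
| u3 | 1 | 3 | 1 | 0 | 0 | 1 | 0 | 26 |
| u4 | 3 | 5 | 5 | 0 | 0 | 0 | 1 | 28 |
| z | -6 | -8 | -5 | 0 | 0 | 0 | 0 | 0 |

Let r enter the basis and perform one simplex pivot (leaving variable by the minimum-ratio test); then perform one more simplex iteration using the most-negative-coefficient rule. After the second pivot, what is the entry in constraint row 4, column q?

-5/3

Ratio test on column r — row 1: 5/1 = 5; row 2: 30/2 = 15; row 3: 26/1 = 26; row 4: 28/5 = 28/5. Minimum is 5 at row 1 (u1 leaves); pivot element 1.
Divide row 1 by 1; eliminate column r from the other rows.
Second iteration: most negative z-row entry is -6 in column p, so p enters.
Ratio test on column p — row 1: entry 0 ≤ 0; row 2: 20/3 = 20/3; row 3: 21/1 = 21; row 4: 3/3 = 1. Minimum is 1 at row 4 (u4 leaves); pivot element 3.
Divide row 4 by 3; eliminate column p from the other rows.
After both pivots, the entry at constraint row 4, column q is -5/3.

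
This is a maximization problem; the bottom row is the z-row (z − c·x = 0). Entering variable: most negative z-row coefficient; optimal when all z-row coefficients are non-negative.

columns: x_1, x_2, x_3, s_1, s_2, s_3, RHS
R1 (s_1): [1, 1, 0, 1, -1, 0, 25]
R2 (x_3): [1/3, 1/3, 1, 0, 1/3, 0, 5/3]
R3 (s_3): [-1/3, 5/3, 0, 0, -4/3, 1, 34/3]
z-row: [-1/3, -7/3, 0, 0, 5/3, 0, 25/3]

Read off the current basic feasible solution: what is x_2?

x_2 is not in the basis, so in the current basic feasible solution x_2 = 0.

0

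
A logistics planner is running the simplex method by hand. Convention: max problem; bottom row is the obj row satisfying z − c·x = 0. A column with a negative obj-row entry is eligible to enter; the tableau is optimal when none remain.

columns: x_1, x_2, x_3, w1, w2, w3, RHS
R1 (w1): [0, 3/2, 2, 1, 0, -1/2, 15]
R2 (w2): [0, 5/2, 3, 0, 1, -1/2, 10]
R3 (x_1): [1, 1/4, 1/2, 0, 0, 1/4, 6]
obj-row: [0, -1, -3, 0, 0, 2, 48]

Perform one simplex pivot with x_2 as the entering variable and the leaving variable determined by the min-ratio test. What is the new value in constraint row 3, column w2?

Ratio test on column x_2 — row 1: 15/(3/2) = 10; row 2: 10/(5/2) = 4; row 3: 6/(1/4) = 24. Minimum is 4 at row 2 (w2 leaves); pivot element 5/2.
Divide row 2 by 5/2; eliminate column x_2 from the other rows.
Row 3 update in column w2: 0 − (1/4)·(2/5) = -1/10.

-1/10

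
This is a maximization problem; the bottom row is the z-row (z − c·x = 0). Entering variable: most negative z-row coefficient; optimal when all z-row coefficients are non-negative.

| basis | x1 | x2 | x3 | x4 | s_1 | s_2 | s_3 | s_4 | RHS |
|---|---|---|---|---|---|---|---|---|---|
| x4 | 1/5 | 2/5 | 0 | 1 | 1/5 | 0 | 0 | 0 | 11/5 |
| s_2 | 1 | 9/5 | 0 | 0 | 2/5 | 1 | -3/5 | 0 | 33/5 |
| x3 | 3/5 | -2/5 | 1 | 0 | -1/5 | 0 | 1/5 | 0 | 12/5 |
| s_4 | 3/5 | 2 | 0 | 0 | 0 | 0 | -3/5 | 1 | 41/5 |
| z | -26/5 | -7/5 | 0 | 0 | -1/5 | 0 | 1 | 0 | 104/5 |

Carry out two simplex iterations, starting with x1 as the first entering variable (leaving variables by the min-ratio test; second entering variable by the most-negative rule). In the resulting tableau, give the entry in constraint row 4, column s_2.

Ratio test on column x1 — row 1: (11/5)/(1/5) = 11; row 2: (33/5)/1 = 33/5; row 3: (12/5)/(3/5) = 4; row 4: (41/5)/(3/5) = 41/3. Minimum is 4 at row 3 (x3 leaves); pivot element 3/5.
Divide row 3 by 3/5; eliminate column x1 from the other rows.
Second iteration: most negative z-row entry is -73/15 in column x2, so x2 enters.
Ratio test on column x2 — row 1: (7/5)/(8/15) = 21/8; row 2: (13/5)/(37/15) = 39/37; row 3: entry -2/3 ≤ 0; row 4: (29/5)/(12/5) = 29/12. Minimum is 39/37 at row 2 (s_2 leaves); pivot element 37/15.
Divide row 2 by 37/15; eliminate column x2 from the other rows.
After both pivots, the entry at constraint row 4, column s_2 is -36/37.

-36/37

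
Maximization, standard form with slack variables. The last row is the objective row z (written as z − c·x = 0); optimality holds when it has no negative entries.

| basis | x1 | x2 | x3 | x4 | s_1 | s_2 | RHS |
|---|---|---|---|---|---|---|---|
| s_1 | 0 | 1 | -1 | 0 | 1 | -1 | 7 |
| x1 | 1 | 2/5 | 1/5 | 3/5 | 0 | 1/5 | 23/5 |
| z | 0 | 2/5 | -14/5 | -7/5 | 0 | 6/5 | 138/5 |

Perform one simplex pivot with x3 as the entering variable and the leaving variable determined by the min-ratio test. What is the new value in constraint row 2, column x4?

3

Ratio test on column x3 — row 1: entry -1 ≤ 0; row 2: (23/5)/(1/5) = 23. Minimum is 23 at row 2 (x1 leaves); pivot element 1/5.
Divide row 2 by 1/5; eliminate column x3 from the other rows.
In the new row 2, the x4 entry is the old entry divided by the pivot: (3/5)/(1/5) = 3.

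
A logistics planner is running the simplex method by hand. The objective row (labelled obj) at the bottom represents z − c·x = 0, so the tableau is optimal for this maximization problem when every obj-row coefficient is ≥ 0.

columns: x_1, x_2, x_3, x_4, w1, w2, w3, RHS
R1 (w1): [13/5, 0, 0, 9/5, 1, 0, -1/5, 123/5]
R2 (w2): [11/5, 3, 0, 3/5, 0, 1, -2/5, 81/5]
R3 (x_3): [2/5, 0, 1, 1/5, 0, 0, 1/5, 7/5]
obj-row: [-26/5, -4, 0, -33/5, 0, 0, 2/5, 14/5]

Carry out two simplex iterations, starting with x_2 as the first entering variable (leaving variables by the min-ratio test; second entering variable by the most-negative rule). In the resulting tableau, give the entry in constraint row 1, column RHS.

12

Ratio test on column x_2 — row 1: entry 0 ≤ 0; row 2: (81/5)/3 = 27/5; row 3: entry 0 ≤ 0. Minimum is 27/5 at row 2 (w2 leaves); pivot element 3.
Divide row 2 by 3; eliminate column x_2 from the other rows.
Second iteration: most negative obj-row entry is -29/5 in column x_4, so x_4 enters.
Ratio test on column x_4 — row 1: (123/5)/(9/5) = 41/3; row 2: (27/5)/(1/5) = 27; row 3: (7/5)/(1/5) = 7. Minimum is 7 at row 3 (x_3 leaves); pivot element 1/5.
Divide row 3 by 1/5; eliminate column x_4 from the other rows.
After both pivots, the entry at constraint row 1, column RHS is 12.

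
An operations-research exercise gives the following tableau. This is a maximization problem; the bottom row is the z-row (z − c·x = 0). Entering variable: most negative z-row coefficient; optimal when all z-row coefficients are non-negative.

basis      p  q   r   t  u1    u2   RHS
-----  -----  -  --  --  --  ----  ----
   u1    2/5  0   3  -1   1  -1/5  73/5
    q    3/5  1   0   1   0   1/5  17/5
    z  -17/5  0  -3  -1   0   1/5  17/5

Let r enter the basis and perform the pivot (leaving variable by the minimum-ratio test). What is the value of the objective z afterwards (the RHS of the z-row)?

18

Ratio test on column r — row 1: (73/5)/3 = 73/15; row 2: entry 0 ≤ 0. Minimum is 73/15 at row 1 (u1 leaves); pivot element 3.
Pivot on row 1; the z-row RHS becomes 17/5 − (-3)·(73/15) = 18.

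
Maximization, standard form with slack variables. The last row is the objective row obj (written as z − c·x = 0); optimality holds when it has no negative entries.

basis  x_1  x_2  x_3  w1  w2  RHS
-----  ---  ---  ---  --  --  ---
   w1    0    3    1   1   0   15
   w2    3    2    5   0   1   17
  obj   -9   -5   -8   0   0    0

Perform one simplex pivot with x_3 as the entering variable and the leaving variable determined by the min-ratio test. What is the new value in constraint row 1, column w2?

Ratio test on column x_3 — row 1: 15/1 = 15; row 2: 17/5 = 17/5. Minimum is 17/5 at row 2 (w2 leaves); pivot element 5.
Divide row 2 by 5; eliminate column x_3 from the other rows.
Row 1 update in column w2: 0 − 1·(1/5) = -1/5.

-1/5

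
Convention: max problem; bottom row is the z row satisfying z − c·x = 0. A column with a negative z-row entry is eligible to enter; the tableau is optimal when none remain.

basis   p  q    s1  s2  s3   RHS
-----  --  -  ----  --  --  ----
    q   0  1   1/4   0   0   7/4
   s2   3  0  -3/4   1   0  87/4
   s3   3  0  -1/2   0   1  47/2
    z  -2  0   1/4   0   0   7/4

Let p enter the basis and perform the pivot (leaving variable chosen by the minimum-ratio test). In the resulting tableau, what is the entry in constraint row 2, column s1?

Ratio test on column p — row 1: entry 0 ≤ 0; row 2: (87/4)/3 = 29/4; row 3: (47/2)/3 = 47/6. Minimum is 29/4 at row 2 (s2 leaves); pivot element 3.
Divide row 2 by 3; eliminate column p from the other rows.
In the new row 2, the s1 entry is the old entry divided by the pivot: (-3/4)/3 = -1/4.

-1/4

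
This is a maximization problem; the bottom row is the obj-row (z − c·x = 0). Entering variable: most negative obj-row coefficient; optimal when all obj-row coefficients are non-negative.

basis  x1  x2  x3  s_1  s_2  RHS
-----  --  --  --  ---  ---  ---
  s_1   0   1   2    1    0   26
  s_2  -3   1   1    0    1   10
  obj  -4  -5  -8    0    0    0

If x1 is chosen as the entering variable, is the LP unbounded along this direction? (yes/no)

yes

Every constraint-row entry in column x1 is ≤ 0, so increasing x1 is unbounded.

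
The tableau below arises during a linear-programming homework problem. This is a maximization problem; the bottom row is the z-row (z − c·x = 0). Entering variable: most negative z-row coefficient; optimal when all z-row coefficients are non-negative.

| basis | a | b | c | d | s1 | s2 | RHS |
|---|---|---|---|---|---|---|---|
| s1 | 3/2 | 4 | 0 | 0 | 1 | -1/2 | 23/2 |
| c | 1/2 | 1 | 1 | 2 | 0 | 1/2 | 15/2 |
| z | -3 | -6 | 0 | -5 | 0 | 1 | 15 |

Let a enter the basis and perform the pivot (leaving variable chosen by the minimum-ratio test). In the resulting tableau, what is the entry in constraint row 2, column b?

-1/3

Ratio test on column a — row 1: (23/2)/(3/2) = 23/3; row 2: (15/2)/(1/2) = 15. Minimum is 23/3 at row 1 (s1 leaves); pivot element 3/2.
Divide row 1 by 3/2; eliminate column a from the other rows.
Row 2 update in column b: 1 − (1/2)·(8/3) = -1/3.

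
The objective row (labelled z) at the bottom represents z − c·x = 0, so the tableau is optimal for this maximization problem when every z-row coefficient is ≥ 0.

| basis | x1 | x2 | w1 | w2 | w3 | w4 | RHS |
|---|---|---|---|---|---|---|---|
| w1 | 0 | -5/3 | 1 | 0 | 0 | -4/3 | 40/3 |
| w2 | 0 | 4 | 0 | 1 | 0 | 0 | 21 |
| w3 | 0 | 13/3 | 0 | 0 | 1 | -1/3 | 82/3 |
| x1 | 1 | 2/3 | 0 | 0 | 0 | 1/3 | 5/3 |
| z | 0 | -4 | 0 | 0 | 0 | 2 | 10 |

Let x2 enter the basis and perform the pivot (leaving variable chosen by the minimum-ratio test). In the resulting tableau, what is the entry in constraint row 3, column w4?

Ratio test on column x2 — row 1: entry -5/3 ≤ 0; row 2: 21/4 = 21/4; row 3: (82/3)/(13/3) = 82/13; row 4: (5/3)/(2/3) = 5/2. Minimum is 5/2 at row 4 (x1 leaves); pivot element 2/3.
Divide row 4 by 2/3; eliminate column x2 from the other rows.
Row 3 update in column w4: -1/3 − (13/3)·(1/2) = -5/2.

-5/2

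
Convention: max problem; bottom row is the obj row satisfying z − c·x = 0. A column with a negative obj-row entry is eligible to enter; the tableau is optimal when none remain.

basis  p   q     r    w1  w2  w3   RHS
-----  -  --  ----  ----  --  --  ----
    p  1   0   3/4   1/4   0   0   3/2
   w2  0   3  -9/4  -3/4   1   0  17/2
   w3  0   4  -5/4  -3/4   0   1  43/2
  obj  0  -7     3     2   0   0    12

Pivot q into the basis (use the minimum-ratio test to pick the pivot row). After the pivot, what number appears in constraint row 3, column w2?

Ratio test on column q — row 1: entry 0 ≤ 0; row 2: (17/2)/3 = 17/6; row 3: (43/2)/4 = 43/8. Minimum is 17/6 at row 2 (w2 leaves); pivot element 3.
Divide row 2 by 3; eliminate column q from the other rows.
Row 3 update in column w2: 0 − 4·(1/3) = -4/3.

-4/3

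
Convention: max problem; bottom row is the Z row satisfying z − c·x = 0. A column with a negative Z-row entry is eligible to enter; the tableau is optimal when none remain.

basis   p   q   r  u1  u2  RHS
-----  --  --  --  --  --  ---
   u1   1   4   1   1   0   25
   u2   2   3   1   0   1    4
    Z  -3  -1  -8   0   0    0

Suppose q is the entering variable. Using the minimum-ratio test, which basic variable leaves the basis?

u2

Column q entries and ratios — u1: 25/4 = 25/4; u2: 4/3 = 4/3.
Smallest ratio is 4/3 in the row of u2, so u2 leaves.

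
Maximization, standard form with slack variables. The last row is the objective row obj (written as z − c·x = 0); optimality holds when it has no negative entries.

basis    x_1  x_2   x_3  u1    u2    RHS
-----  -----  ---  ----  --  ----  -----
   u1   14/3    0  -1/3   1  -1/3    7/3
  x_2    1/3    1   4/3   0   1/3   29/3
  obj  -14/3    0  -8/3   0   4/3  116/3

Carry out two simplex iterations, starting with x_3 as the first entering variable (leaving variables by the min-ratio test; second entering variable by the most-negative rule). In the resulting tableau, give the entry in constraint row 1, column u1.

4/19

Ratio test on column x_3 — row 1: entry -1/3 ≤ 0; row 2: (29/3)/(4/3) = 29/4. Minimum is 29/4 at row 2 (x_2 leaves); pivot element 4/3.
Divide row 2 by 4/3; eliminate column x_3 from the other rows.
Second iteration: most negative obj-row entry is -4 in column x_1, so x_1 enters.
Ratio test on column x_1 — row 1: (19/4)/(19/4) = 1; row 2: (29/4)/(1/4) = 29. Minimum is 1 at row 1 (u1 leaves); pivot element 19/4.
Divide row 1 by 19/4; eliminate column x_1 from the other rows.
After both pivots, the entry at constraint row 1, column u1 is 4/19.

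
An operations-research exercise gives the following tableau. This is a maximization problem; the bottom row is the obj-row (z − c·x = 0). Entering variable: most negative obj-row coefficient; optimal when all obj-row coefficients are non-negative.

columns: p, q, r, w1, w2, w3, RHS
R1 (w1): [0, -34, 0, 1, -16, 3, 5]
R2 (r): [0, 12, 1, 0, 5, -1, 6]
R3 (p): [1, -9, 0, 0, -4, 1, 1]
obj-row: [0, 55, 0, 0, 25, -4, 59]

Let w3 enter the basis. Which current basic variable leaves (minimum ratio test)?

p

Column w3 entries and ratios — w1: 5/3 = 5/3; r: -1 ≤ 0, skip; p: 1/1 = 1.
Smallest ratio is 1 in the row of p, so p leaves.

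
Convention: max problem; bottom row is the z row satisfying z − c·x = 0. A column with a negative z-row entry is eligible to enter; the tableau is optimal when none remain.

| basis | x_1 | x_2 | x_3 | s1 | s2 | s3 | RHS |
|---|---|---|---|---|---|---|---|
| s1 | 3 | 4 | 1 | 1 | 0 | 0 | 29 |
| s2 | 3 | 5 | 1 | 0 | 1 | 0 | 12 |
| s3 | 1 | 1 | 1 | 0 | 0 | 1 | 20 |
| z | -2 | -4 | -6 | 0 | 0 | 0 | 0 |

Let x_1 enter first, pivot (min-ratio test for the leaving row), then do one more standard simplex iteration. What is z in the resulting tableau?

Ratio test on column x_1 — row 1: 29/3 = 29/3; row 2: 12/3 = 4; row 3: 20/1 = 20. Minimum is 4 at row 2 (s2 leaves); pivot element 3.
Pivot on row 2; the z-row RHS becomes 0 − (-2)·4 = 8.
Next entering variable (most negative z-row entry -16/3): x_3.
Ratio test on column x_3 — row 1: entry 0 ≤ 0; row 2: 4/(1/3) = 12; row 3: 16/(2/3) = 24. Minimum is 12 at row 2 (x_1 leaves); pivot element 1/3.
After the second pivot the z-row RHS is 8 − (-16/3)·12 = 72.

72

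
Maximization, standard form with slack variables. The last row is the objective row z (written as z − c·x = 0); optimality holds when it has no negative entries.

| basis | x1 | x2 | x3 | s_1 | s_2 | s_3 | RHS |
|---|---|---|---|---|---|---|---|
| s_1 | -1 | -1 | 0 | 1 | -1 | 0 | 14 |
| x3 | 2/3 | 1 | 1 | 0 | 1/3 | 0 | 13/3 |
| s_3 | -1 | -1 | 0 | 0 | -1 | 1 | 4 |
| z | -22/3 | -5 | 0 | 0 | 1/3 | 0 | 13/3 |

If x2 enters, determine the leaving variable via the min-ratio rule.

Column x2 entries and ratios — s_1: -1 ≤ 0, skip; x3: (13/3)/1 = 13/3; s_3: -1 ≤ 0, skip.
Smallest ratio is 13/3 in the row of x3, so x3 leaves.

x3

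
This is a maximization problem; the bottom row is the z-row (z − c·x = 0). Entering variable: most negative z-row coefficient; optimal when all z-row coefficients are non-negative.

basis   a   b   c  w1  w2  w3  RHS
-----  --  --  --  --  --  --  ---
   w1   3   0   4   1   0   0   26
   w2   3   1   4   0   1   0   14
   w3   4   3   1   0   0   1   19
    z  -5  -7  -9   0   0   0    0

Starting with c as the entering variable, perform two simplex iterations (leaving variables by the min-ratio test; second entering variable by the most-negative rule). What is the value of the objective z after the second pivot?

641/11

Ratio test on column c — row 1: 26/4 = 13/2; row 2: 14/4 = 7/2; row 3: 19/1 = 19. Minimum is 7/2 at row 2 (w2 leaves); pivot element 4.
Pivot on row 2; the z-row RHS becomes 0 − (-9)·(7/2) = 63/2.
Next entering variable (most negative z-row entry -19/4): b.
Ratio test on column b — row 1: entry -1 ≤ 0; row 2: (7/2)/(1/4) = 14; row 3: (31/2)/(11/4) = 62/11. Minimum is 62/11 at row 3 (w3 leaves); pivot element 11/4.
After the second pivot the z-row RHS is 63/2 − (-19/4)·(62/11) = 641/11.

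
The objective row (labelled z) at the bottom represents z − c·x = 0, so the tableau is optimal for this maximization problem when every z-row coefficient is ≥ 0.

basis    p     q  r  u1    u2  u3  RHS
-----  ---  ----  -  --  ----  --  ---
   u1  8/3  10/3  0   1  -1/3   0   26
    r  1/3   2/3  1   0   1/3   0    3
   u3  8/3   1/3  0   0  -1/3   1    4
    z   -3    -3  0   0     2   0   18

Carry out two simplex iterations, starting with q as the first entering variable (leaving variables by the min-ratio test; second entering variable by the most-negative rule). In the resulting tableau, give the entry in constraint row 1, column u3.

-2/5

Ratio test on column q — row 1: 26/(10/3) = 39/5; row 2: 3/(2/3) = 9/2; row 3: 4/(1/3) = 12. Minimum is 9/2 at row 2 (r leaves); pivot element 2/3.
Divide row 2 by 2/3; eliminate column q from the other rows.
Second iteration: most negative z-row entry is -3/2 in column p, so p enters.
Ratio test on column p — row 1: 11/1 = 11; row 2: (9/2)/(1/2) = 9; row 3: (5/2)/(5/2) = 1. Minimum is 1 at row 3 (u3 leaves); pivot element 5/2.
Divide row 3 by 5/2; eliminate column p from the other rows.
After both pivots, the entry at constraint row 1, column u3 is -2/5.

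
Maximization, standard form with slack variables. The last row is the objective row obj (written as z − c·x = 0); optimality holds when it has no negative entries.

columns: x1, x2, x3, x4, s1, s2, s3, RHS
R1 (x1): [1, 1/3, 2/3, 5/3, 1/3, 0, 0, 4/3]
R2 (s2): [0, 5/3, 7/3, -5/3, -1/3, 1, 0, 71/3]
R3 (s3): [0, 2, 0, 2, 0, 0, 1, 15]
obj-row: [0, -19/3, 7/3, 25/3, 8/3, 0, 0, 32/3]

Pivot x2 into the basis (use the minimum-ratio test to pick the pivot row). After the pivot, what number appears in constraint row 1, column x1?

3

Ratio test on column x2 — row 1: (4/3)/(1/3) = 4; row 2: (71/3)/(5/3) = 71/5; row 3: 15/2 = 15/2. Minimum is 4 at row 1 (x1 leaves); pivot element 1/3.
Divide row 1 by 1/3; eliminate column x2 from the other rows.
In the new row 1, the x1 entry is the old entry divided by the pivot: 1/(1/3) = 3.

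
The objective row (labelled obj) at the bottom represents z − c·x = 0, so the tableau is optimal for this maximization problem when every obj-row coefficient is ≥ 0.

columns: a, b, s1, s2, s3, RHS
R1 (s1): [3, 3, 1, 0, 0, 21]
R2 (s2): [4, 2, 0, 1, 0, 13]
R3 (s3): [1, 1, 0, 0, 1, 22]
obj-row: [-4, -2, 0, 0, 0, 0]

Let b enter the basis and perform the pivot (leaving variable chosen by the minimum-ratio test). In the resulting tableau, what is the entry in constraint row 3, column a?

Ratio test on column b — row 1: 21/3 = 7; row 2: 13/2 = 13/2; row 3: 22/1 = 22. Minimum is 13/2 at row 2 (s2 leaves); pivot element 2.
Divide row 2 by 2; eliminate column b from the other rows.
Row 3 update in column a: 1 − 1·2 = -1.

-1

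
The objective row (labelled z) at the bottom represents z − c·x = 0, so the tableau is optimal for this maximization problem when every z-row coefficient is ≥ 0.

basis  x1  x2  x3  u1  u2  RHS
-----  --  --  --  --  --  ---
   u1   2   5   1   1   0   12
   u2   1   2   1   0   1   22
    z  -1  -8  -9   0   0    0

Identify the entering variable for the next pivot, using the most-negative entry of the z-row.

Negative z-row entries: x1: -1, x2: -8, x3: -9.
The most negative is -9 in column x3, so x3 enters.

x3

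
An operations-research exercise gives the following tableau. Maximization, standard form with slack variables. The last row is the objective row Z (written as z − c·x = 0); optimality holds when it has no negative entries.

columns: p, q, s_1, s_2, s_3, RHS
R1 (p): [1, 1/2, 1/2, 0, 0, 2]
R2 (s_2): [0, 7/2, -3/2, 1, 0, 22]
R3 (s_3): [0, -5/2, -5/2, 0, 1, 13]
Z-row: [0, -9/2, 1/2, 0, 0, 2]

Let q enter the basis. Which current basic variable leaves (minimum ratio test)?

Column q entries and ratios — p: 2/(1/2) = 4; s_2: 22/(7/2) = 44/7; s_3: -5/2 ≤ 0, skip.
Smallest ratio is 4 in the row of p, so p leaves.

p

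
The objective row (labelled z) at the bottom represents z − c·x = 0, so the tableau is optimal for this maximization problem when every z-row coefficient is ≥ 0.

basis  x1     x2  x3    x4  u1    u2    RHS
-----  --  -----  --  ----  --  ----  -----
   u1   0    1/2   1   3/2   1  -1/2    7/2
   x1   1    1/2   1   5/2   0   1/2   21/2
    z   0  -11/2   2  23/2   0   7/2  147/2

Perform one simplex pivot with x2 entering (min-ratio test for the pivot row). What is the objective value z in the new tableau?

Ratio test on column x2 — row 1: (7/2)/(1/2) = 7; row 2: (21/2)/(1/2) = 21. Minimum is 7 at row 1 (u1 leaves); pivot element 1/2.
Pivot on row 1; the z-row RHS becomes 147/2 − (-11/2)·7 = 112.

112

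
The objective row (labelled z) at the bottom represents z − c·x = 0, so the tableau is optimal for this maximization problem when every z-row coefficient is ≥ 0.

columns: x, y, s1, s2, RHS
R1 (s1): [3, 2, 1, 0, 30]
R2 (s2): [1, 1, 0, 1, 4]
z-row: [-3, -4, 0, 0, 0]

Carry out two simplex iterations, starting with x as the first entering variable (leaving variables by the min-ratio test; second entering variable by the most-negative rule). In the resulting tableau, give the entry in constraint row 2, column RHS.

4

Ratio test on column x — row 1: 30/3 = 10; row 2: 4/1 = 4. Minimum is 4 at row 2 (s2 leaves); pivot element 1.
Divide row 2 by 1; eliminate column x from the other rows.
Second iteration: most negative z-row entry is -1 in column y, so y enters.
Ratio test on column y — row 1: entry -1 ≤ 0; row 2: 4/1 = 4. Minimum is 4 at row 2 (x leaves); pivot element 1.
Divide row 2 by 1; eliminate column y from the other rows.
After both pivots, the entry at constraint row 2, column RHS is 4.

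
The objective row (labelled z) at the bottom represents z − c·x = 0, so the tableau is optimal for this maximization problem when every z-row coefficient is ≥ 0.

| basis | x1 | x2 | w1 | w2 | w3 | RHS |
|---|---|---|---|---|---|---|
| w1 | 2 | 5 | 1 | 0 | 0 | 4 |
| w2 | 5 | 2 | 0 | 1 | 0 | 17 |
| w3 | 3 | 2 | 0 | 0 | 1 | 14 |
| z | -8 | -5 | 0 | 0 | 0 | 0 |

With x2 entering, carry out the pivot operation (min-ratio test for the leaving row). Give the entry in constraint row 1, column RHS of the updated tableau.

Ratio test on column x2 — row 1: 4/5 = 4/5; row 2: 17/2 = 17/2; row 3: 14/2 = 7. Minimum is 4/5 at row 1 (w1 leaves); pivot element 5.
Divide row 1 by 5; eliminate column x2 from the other rows.
In the new row 1, the RHS entry is the old entry divided by the pivot: 4/5 = 4/5.

4/5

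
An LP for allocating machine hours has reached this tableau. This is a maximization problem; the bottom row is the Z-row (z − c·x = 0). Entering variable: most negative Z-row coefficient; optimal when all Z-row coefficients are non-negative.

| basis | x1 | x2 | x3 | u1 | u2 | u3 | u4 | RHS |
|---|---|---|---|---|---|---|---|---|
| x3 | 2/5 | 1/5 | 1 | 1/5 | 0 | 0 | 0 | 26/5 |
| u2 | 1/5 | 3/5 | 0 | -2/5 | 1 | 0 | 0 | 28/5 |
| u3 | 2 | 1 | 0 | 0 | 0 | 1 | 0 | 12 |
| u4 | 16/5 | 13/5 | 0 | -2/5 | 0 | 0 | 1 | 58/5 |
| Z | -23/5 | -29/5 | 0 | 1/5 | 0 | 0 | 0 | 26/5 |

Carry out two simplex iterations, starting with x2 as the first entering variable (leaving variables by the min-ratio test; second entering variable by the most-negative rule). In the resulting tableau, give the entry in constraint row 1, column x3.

Ratio test on column x2 — row 1: (26/5)/(1/5) = 26; row 2: (28/5)/(3/5) = 28/3; row 3: 12/1 = 12; row 4: (58/5)/(13/5) = 58/13. Minimum is 58/13 at row 4 (u4 leaves); pivot element 13/5.
Divide row 4 by 13/5; eliminate column x2 from the other rows.
Second iteration: most negative Z-row entry is -9/13 in column u1, so u1 enters.
Ratio test on column u1 — row 1: (56/13)/(3/13) = 56/3; row 2: entry -4/13 ≤ 0; row 3: (98/13)/(2/13) = 49; row 4: entry -2/13 ≤ 0. Minimum is 56/3 at row 1 (x3 leaves); pivot element 3/13.
Divide row 1 by 3/13; eliminate column u1 from the other rows.
After both pivots, the entry at constraint row 1, column x3 is 13/3.

13/3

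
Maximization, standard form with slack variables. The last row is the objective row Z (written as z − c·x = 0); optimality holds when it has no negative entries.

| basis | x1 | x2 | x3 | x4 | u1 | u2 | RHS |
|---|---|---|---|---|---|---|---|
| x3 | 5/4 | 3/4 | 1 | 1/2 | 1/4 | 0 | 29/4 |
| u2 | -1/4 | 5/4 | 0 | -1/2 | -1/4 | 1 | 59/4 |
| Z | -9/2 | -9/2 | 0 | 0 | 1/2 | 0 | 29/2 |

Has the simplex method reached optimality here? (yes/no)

The Z-row has a negative entry -9/2 in column x1, so it is not optimal.

no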